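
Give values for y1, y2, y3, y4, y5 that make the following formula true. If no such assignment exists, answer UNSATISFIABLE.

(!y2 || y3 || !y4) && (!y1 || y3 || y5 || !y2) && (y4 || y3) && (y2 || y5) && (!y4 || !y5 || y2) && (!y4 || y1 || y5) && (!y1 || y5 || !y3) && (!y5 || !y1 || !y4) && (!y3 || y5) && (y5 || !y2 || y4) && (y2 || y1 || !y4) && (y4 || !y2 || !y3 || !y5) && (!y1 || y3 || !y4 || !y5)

y1=false,  y2=true,  y3=true,  y4=true,  y5=true

Branch on y4: set y4 = true.
Branch on y2: set y2 = true.
Unit clause (y3) forces y3 = true.
Unit clause (y5) forces y5 = true.
Unit clause (!y1) forces y1 = false.
Every clause now holds.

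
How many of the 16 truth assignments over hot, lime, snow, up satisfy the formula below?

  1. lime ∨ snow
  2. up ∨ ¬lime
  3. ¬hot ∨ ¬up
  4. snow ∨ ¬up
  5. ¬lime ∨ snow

4

There are 2^4 = 16 truth assignments over (hot, lime, snow, up).
Check each against the 5 clauses (columns in the order hot, lime, snow, up):
  F F F F  ✗ fails (lime ∨ snow)
  F F F T  ✗ fails (lime ∨ snow)
  F F T F  ✓ satisfies all
  F F T T  ✓ satisfies all
  F T F F  ✗ fails (up ∨ ¬lime)
  F T F T  ✗ fails (snow ∨ ¬up)
  F T T F  ✗ fails (up ∨ ¬lime)
  F T T T  ✓ satisfies all
  T F F F  ✗ fails (lime ∨ snow)
  T F F T  ✗ fails (lime ∨ snow)
  T F T F  ✓ satisfies all
  T F T T  ✗ fails (¬hot ∨ ¬up)
  T T F F  ✗ fails (up ∨ ¬lime)
  T T F T  ✗ fails (¬hot ∨ ¬up)
  T T T F  ✗ fails (up ∨ ¬lime)
  T T T T  ✗ fails (¬hot ∨ ¬up)
4 of the 16 rows are models.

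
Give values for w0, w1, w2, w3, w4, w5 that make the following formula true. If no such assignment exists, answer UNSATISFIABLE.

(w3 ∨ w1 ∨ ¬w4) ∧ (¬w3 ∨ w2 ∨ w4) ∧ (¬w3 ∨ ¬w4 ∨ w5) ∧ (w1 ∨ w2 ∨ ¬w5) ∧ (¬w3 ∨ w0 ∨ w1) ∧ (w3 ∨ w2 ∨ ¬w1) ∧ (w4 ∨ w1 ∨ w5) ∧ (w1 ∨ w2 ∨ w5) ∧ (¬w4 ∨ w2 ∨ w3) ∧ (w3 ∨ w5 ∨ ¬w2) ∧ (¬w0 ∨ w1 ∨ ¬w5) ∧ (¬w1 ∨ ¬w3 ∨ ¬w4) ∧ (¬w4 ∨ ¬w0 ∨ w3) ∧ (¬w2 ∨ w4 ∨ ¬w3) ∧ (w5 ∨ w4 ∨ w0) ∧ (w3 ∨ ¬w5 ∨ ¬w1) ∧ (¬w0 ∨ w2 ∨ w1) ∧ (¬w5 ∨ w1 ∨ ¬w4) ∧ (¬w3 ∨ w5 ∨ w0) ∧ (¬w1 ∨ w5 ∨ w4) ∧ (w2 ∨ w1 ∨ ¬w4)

Try w3 = False.
Try w1 = False.
(¬w4) alone gives w4 = False.
(w5) alone gives w5 = True.
(w2) alone gives w2 = True.
(¬w0) alone gives w0 = False.
This assignment satisfies each clause.

w0=False, w1=False, w2=True, w3=False, w4=False, w5=True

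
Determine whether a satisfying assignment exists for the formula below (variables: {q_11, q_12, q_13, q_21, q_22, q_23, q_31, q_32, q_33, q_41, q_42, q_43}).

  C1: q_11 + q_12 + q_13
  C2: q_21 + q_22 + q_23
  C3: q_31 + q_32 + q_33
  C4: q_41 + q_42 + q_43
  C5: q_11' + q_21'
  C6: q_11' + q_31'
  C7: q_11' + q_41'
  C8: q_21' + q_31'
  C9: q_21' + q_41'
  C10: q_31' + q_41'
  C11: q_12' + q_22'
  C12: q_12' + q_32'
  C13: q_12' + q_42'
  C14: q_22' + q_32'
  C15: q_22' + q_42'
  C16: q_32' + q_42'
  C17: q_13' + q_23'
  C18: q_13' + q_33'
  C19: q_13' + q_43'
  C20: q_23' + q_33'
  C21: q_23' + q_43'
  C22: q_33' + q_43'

Suppose q_11 = 0.
Suppose q_12 = 1.
The clause (q_22') is unit, so q_22 = 0.
The clause (q_32') is unit, so q_32 = 0.
The clause (q_42') is unit, so q_42 = 0.
Suppose q_21 = 1.
The clause (q_31') is unit, so q_31 = 0.
The clause (q_33) is unit, so q_33 = 1.
The clause (q_41') is unit, so q_41 = 0.
The clause (q_43) is unit, so q_43 = 1.
But (q_43') is also a unit clause — contradiction.
Backtrack on q_21: now try q_21 = 0.
The clause (q_23) is unit, so q_23 = 1.
The clause (q_13') is unit, so q_13 = 0.
The clause (q_33') is unit, so q_33 = 0.
The clause (q_31) is unit, so q_31 = 1.
The clause (q_41') is unit, so q_41 = 0.
The clause (q_43) is unit, so q_43 = 1.
But (q_43') is also a unit clause — contradiction.
Neither q_21 = 1 nor q_21 = 0 works.
Backtrack on q_12: now try q_12 = 0.
The clause (q_13) is unit, so q_13 = 1.
The clause (q_23') is unit, so q_23 = 0.
The clause (q_33') is unit, so q_33 = 0.
The clause (q_43') is unit, so q_43 = 0.
Suppose q_21 = 1.
The clause (q_31') is unit, so q_31 = 0.
The clause (q_32) is unit, so q_32 = 1.
The clause (q_41') is unit, so q_41 = 0.
The clause (q_42) is unit, so q_42 = 1.
But (q_42') is also a unit clause — contradiction.
Backtrack on q_21: now try q_21 = 0.
The clause (q_22) is unit, so q_22 = 1.
The clause (q_32') is unit, so q_32 = 0.
The clause (q_31) is unit, so q_31 = 1.
The clause (q_41') is unit, so q_41 = 0.
The clause (q_42) is unit, so q_42 = 1.
But (q_42') is also a unit clause — contradiction.
Neither q_21 = 1 nor q_21 = 0 works.
Neither q_12 = 1 nor q_12 = 0 works.
Backtrack on q_11: now try q_11 = 1.
The clause (q_21') is unit, so q_21 = 0.
The clause (q_31') is unit, so q_31 = 0.
The clause (q_41') is unit, so q_41 = 0.
Suppose q_22 = 1.
The clause (q_12') is unit, so q_12 = 0.
The clause (q_32') is unit, so q_32 = 0.
The clause (q_33) is unit, so q_33 = 1.
The clause (q_42') is unit, so q_42 = 0.
The clause (q_43) is unit, so q_43 = 1.
But (q_43') is also a unit clause — contradiction.
Backtrack on q_22: now try q_22 = 0.
The clause (q_23) is unit, so q_23 = 1.
The clause (q_13') is unit, so q_13 = 0.
The clause (q_33') is unit, so q_33 = 0.
The clause (q_32) is unit, so q_32 = 1.
The clause (q_12') is unit, so q_12 = 0.
The clause (q_42') is unit, so q_42 = 0.
The clause (q_43) is unit, so q_43 = 1.
But (q_43') is also a unit clause — contradiction.
Neither q_22 = 1 nor q_22 = 0 works.
Neither q_11 = 1 nor q_11 = 0 works.
No assignment satisfies every clause.

No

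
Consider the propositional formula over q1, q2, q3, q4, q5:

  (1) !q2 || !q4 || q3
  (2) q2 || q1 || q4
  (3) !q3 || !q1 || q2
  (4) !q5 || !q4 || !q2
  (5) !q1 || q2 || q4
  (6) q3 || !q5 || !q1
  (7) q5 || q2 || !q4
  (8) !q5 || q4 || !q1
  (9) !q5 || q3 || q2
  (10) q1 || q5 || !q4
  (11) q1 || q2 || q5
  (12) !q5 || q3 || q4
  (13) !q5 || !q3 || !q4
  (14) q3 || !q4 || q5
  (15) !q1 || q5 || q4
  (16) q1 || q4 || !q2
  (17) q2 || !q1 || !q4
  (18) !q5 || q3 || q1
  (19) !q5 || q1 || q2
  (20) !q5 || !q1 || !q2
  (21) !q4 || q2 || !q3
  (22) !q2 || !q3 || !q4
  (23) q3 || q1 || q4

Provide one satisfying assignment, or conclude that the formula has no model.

UNSATISFIABLE

Case q2 = false:
Case q1 = true:
Unit clause (!q3) forces q3 = false.
Unit clause (q4) forces q4 = true.
That conflicts with the unit clause (!q4).
Backtrack on q1: now try q1 = false.
Unit clause (q4) forces q4 = true.
Unit clause (q5) forces q5 = true.
That conflicts with the unit clause (!q5).
Either choice for q1 ends in contradiction.
Backtrack on q2: now try q2 = true.
Case q4 = false:
Unit clause (q1) forces q1 = true.
Unit clause (!q5) forces q5 = false.
That conflicts with the unit clause (q5).
Backtrack on q4: now try q4 = true.
Unit clause (q3) forces q3 = true.
That conflicts with the unit clause (!q3).
Either choice for q4 ends in contradiction.
Either choice for q2 ends in contradiction.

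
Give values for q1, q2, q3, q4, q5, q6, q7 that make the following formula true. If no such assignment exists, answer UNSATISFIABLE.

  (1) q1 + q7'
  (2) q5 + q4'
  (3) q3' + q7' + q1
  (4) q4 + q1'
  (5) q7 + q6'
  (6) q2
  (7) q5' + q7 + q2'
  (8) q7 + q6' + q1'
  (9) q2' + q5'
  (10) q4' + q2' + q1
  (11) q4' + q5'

q1=0, q2=1, q3=1, q4=0, q5=0, q6=0, q7=0

From the singleton clause (q2), q2 = 1.
From the singleton clause (q5'), q5 = 0.
From the singleton clause (q4'), q4 = 0.
From the singleton clause (q1'), q1 = 0.
From the singleton clause (q7'), q7 = 0.
From the singleton clause (q6'), q6 = 0.
All clauses hold; q3 can take either value.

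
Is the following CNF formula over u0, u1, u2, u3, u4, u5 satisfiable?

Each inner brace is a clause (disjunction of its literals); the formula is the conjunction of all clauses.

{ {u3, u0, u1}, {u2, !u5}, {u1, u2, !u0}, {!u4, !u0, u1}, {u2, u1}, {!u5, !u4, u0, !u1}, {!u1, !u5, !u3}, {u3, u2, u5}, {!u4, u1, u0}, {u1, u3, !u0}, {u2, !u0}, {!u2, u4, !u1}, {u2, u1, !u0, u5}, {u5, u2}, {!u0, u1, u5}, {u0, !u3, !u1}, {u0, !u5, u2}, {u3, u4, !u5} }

Try u2 = true.
Try u4 = false.
The clause (!u1) is unit, so u1 = false.
Try u3 = true.
Try u0 = false.
All clauses hold; u5 can take either value.
A satisfying assignment: u0=false,  u1=false,  u2=true,  u3=true,  u4=false,  u5=true.

Satisfiable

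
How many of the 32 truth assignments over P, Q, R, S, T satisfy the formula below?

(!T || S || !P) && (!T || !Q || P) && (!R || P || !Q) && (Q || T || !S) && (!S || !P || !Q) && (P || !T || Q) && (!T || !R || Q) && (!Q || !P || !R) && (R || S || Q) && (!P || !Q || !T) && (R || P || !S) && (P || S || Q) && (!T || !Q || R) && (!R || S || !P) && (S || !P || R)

There are 2^5 = 32 truth assignments over (P, Q, R, S, T).
Split on P. With P = true, the clauses containing P are satisfied and !P drops from the rest; 1 of the 2^4 = 16 assignments to the other variables satisfy what remains.
With P = false, by the same count on the reduced clause set, 1 assignment works.
(One model: P=F, Q=T, R=F, S=F, T=F.)
Total: 1 + 1 = 2.

2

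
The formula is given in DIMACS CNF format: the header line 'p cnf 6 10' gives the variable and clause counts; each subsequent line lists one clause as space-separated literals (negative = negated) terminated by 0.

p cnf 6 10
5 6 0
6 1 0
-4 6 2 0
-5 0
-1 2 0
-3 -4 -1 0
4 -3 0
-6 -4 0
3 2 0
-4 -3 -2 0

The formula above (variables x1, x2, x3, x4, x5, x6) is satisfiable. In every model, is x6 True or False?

True

Suppose x6 = False.
The clause (x5) is unit, so x5 = True.
That conflicts with the unit clause (¬x5).
So every satisfying assignment has x6 = True.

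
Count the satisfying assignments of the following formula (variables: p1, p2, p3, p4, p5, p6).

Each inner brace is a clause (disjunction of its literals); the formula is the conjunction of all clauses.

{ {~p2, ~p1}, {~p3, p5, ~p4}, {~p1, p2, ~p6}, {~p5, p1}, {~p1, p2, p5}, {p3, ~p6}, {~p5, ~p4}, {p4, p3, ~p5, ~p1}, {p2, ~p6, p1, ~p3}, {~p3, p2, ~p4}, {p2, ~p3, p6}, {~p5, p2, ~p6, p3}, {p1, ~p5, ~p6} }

6

There are 2^6 = 64 truth assignments over (p1, p2, p3, p4, p5, p6).
Split on p1. With p1 = 1, the clauses containing p1 are satisfied and ~p1 drops from the rest; 0 of the 2^5 = 32 assignments to the other variables satisfy what remains.
With p1 = 0, by the same count on the reduced clause set, 6 assignments work.
Total: 0 + 6 = 6.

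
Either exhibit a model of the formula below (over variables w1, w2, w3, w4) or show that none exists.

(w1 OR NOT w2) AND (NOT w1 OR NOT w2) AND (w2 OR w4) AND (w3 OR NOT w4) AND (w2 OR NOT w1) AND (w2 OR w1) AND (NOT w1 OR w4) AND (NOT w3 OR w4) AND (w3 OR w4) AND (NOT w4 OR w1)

UNSATISFIABLE

Branch on w1: set w1 = true.
The clause (NOT w2) is unit, so w2 = false.
But (w2) is also a unit clause — contradiction.
So w1 must be the other value — set w1 = false.
The clause (NOT w2) is unit, so w2 = false.
But (w2) is also a unit clause — contradiction.
Neither w1 = true nor w1 = false works.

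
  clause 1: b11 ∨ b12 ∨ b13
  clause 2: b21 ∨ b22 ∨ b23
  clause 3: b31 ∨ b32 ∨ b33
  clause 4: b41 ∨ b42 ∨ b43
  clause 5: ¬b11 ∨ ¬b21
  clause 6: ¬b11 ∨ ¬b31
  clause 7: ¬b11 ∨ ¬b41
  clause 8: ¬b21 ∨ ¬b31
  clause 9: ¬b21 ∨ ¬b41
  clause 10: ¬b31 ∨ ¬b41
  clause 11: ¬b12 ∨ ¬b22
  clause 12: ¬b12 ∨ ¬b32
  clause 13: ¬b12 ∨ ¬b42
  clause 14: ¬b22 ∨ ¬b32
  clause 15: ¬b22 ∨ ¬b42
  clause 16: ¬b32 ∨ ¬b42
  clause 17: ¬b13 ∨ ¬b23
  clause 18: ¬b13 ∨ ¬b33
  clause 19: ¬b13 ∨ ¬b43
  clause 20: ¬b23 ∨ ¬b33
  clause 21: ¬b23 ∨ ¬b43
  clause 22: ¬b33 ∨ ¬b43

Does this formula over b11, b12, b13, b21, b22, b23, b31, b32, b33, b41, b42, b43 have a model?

Unsatisfiable

Suppose b11 = False.
Suppose b12 = True.
From the singleton clause (¬b22), b22 = False.
From the singleton clause (¬b32), b32 = False.
From the singleton clause (¬b42), b42 = False.
Suppose b21 = True.
From the singleton clause (¬b31), b31 = False.
From the singleton clause (b33), b33 = True.
From the singleton clause (¬b41), b41 = False.
From the singleton clause (b43), b43 = True.
But (¬b43) is also a unit clause — contradiction.
So b21 must be the other value — set b21 = False.
From the singleton clause (b23), b23 = True.
From the singleton clause (¬b13), b13 = False.
From the singleton clause (¬b33), b33 = False.
From the singleton clause (b31), b31 = True.
From the singleton clause (¬b41), b41 = False.
From the singleton clause (b43), b43 = True.
But (¬b43) is also a unit clause — contradiction.
Neither b21 = True nor b21 = False works.
So b12 must be the other value — set b12 = False.
From the singleton clause (b13), b13 = True.
From the singleton clause (¬b23), b23 = False.
From the singleton clause (¬b33), b33 = False.
From the singleton clause (¬b43), b43 = False.
Suppose b21 = True.
From the singleton clause (¬b31), b31 = False.
From the singleton clause (b32), b32 = True.
From the singleton clause (¬b41), b41 = False.
From the singleton clause (b42), b42 = True.
But (¬b42) is also a unit clause — contradiction.
So b21 must be the other value — set b21 = False.
From the singleton clause (b22), b22 = True.
From the singleton clause (¬b32), b32 = False.
From the singleton clause (b31), b31 = True.
From the singleton clause (¬b41), b41 = False.
From the singleton clause (b42), b42 = True.
But (¬b42) is also a unit clause — contradiction.
Neither b21 = True nor b21 = False works.
Neither b12 = True nor b12 = False works.
So b11 must be the other value — set b11 = True.
From the singleton clause (¬b21), b21 = False.
From the singleton clause (¬b31), b31 = False.
From the singleton clause (¬b41), b41 = False.
Suppose b22 = True.
From the singleton clause (¬b12), b12 = False.
From the singleton clause (¬b32), b32 = False.
From the singleton clause (b33), b33 = True.
From the singleton clause (¬b42), b42 = False.
From the singleton clause (b43), b43 = True.
But (¬b43) is also a unit clause — contradiction.
So b22 must be the other value — set b22 = False.
From the singleton clause (b23), b23 = True.
From the singleton clause (¬b13), b13 = False.
From the singleton clause (¬b33), b33 = False.
From the singleton clause (b32), b32 = True.
From the singleton clause (¬b12), b12 = False.
From the singleton clause (¬b42), b42 = False.
From the singleton clause (b43), b43 = True.
But (¬b43) is also a unit clause — contradiction.
Neither b22 = True nor b22 = False works.
Neither b11 = True nor b11 = False works.
No assignment satisfies every clause.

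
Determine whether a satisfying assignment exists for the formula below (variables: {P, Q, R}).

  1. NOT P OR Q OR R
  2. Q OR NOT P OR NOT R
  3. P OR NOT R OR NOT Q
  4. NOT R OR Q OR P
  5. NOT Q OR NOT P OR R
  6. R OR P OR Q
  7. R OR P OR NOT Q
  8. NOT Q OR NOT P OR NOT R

Case P = false:
Case R = false:
From the singleton clause (Q), Q = true.
Now (NOT Q) is unsatisfied and unit — conflict.
Undo R and try R = true.
From the singleton clause (NOT Q), Q = false.
Now (Q) is unsatisfied and unit — conflict.
Both values of R lead to a conflict.
Undo P and try P = true.
Case Q = true:
From the singleton clause (R), R = true.
Now (NOT R) is unsatisfied and unit — conflict.
Undo Q and try Q = false.
From the singleton clause (R), R = true.
Now (NOT R) is unsatisfied and unit — conflict.
Both values of Q lead to a conflict.
Both values of P lead to a conflict.
No assignment satisfies every clause.

Unsatisfiable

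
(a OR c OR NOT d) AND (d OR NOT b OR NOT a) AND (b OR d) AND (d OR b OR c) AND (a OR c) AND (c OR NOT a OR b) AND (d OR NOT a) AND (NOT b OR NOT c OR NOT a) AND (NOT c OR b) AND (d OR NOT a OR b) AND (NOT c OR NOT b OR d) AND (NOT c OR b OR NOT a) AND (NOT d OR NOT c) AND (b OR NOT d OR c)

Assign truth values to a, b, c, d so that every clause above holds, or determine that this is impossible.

Suppose b = true.
Suppose d = true.
Unit clause (NOT c) forces c = false.
Unit clause (a) forces a = true.
This assignment satisfies each clause.

a: true,  b: true,  c: false,  d: true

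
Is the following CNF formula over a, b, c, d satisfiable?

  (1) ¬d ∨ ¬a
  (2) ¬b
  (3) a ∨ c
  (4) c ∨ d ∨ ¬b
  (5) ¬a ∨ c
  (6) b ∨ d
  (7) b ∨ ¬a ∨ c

Yes, satisfiable

Unit clause (¬b) forces b = False.
Unit clause (d) forces d = True.
Unit clause (¬a) forces a = False.
Unit clause (c) forces c = True.
This assignment satisfies each clause.
A satisfying assignment: a=False; b=False; c=True; d=True.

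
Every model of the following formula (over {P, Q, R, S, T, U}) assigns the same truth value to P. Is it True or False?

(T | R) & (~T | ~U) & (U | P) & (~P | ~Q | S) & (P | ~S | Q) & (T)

Suppose P = 0.
From the singleton clause (U), U = 1.
From the singleton clause (~T), T = 0.
Now (T) is unsatisfied and unit — conflict.
So every satisfying assignment has P = True.

True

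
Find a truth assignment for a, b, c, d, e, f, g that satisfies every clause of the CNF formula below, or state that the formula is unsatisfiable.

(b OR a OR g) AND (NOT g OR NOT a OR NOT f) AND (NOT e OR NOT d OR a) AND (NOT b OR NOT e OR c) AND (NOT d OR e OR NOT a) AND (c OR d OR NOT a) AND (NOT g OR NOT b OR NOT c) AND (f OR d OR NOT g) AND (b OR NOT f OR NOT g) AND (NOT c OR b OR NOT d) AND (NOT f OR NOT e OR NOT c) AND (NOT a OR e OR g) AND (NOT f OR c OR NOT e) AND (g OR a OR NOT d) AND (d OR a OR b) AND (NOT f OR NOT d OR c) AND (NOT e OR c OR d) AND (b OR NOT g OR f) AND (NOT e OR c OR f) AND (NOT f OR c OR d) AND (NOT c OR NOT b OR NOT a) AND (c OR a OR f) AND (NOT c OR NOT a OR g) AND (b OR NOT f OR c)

Case b = true:
Case e = true:
The clause (c) is unit, so c = true.
The clause (NOT g) is unit, so g = false.
The clause (NOT f) is unit, so f = false.
The clause (NOT a) is unit, so a = false.
The clause (NOT d) is unit, so d = false.
All clauses are satisfied.

a: false, b: true, c: true, d: false, e: true, f: false, g: false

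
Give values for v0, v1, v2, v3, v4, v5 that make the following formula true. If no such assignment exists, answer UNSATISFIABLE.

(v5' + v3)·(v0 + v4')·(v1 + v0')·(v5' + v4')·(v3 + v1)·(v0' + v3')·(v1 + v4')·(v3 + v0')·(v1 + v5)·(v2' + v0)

Case v5 = 0:
(v1) alone gives v1 = 1.
Case v0 = 0:
(v4') alone gives v4 = 0.
(v2') alone gives v2 = 0.
All clauses hold; v3 can take either value.

v0: 0,  v1: 1,  v2: 0,  v3: 0,  v4: 0,  v5: 0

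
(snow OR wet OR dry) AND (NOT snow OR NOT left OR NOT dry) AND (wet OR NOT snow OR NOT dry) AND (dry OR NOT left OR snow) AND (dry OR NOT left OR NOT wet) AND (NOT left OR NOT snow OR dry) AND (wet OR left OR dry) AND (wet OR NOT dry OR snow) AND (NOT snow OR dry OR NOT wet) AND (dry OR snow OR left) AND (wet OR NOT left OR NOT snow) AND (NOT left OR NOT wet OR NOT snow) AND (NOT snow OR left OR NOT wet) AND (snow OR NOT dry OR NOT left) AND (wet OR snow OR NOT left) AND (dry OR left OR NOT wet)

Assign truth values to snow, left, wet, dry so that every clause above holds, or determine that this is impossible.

snow=false; left=false; wet=true; dry=true

Branch on snow: set snow = false.
Branch on wet: set wet = true.
Branch on dry: set dry = true.
From the singleton clause (NOT left), left = false.
All clauses are satisfied.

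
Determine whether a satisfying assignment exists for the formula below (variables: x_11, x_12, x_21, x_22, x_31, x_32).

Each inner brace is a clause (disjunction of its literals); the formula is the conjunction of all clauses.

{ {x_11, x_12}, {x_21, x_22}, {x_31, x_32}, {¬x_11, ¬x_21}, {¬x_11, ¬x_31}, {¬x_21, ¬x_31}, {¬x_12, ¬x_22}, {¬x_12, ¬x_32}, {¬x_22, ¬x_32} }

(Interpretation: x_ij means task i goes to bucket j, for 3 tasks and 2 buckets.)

Unsatisfiable

Branch on x_11: set x_11 = True.
(¬x_21) alone gives x_21 = False.
(x_22) alone gives x_22 = True.
(¬x_31) alone gives x_31 = False.
(x_32) alone gives x_32 = True.
But (¬x_32) is also a unit clause — contradiction.
That branch fails; take x_11 = False instead.
(x_12) alone gives x_12 = True.
(¬x_22) alone gives x_22 = False.
(x_21) alone gives x_21 = True.
(¬x_31) alone gives x_31 = False.
(x_32) alone gives x_32 = True.
But (¬x_32) is also a unit clause — contradiction.
Neither x_11 = True nor x_11 = False works.
No assignment satisfies every clause.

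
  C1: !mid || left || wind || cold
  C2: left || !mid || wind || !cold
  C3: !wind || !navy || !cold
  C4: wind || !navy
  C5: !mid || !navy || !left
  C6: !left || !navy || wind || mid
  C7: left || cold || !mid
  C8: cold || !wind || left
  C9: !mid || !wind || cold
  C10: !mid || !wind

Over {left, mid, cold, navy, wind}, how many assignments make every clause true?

10

There are 2^5 = 32 truth assignments over (left, mid, cold, navy, wind).
Split on navy. With navy = true, the clauses containing navy are satisfied and !navy drops from the rest; 1 of the 2^4 = 16 assignments to the other variables satisfy what remains.
With navy = false, by the same count on the reduced clause set, 9 assignments work.
(One model: left=F, mid=F, cold=F, navy=F, wind=F.)
Total: 1 + 9 = 10.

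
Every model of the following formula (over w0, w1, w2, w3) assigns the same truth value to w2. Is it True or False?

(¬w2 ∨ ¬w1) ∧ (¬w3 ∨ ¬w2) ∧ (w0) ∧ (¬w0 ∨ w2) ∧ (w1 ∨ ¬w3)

Suppose w2 = False.
Unit clause (w0) forces w0 = True.
But (¬w0) is also a unit clause — contradiction.
So every satisfying assignment has w2 = True.

True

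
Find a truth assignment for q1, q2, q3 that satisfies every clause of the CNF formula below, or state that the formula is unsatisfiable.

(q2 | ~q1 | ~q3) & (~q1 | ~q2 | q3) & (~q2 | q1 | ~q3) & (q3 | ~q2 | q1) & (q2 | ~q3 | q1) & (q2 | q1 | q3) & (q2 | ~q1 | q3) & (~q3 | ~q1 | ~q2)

UNSATISFIABLE

Try q2 = 1.
Try q1 = 0.
Unit clause (~q3) forces q3 = 0.
But (q3) is also a unit clause — contradiction.
Backtrack on q1: now try q1 = 1.
Unit clause (q3) forces q3 = 1.
But (~q3) is also a unit clause — contradiction.
Neither q1 = 1 nor q1 = 0 works.
Backtrack on q2: now try q2 = 0.
Try q1 = 0.
Unit clause (~q3) forces q3 = 0.
But (q3) is also a unit clause — contradiction.
Backtrack on q1: now try q1 = 1.
Unit clause (~q3) forces q3 = 0.
But (q3) is also a unit clause — contradiction.
Neither q1 = 1 nor q1 = 0 works.
Neither q2 = 1 nor q2 = 0 works.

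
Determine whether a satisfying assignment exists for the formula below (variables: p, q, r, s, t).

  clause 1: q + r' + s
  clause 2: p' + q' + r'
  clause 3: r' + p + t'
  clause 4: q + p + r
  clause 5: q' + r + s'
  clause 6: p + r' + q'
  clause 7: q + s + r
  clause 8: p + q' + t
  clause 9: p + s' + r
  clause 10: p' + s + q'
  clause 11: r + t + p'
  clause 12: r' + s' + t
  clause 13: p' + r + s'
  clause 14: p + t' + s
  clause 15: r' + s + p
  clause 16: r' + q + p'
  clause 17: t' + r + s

Case q = 1:
Case p = 0:
From the singleton clause (r'), r = 0.
From the singleton clause (s'), s = 0.
From the singleton clause (t), t = 1.
Now (t') is unsatisfied and unit — conflict.
That branch fails; take p = 1 instead.
From the singleton clause (r'), r = 0.
From the singleton clause (s'), s = 0.
Now (s) is unsatisfied and unit — conflict.
Neither p = 1 nor p = 0 works.
That branch fails; take q = 0 instead.
Case r = 0:
From the singleton clause (p), p = 1.
From the singleton clause (s), s = 1.
Now (s') is unsatisfied and unit — conflict.
That branch fails; take r = 1 instead.
From the singleton clause (s), s = 1.
From the singleton clause (t), t = 1.
From the singleton clause (p), p = 1.
Now (p') is unsatisfied and unit — conflict.
Neither r = 1 nor r = 0 works.
Neither q = 1 nor q = 0 works.
No assignment satisfies every clause.

Unsatisfiable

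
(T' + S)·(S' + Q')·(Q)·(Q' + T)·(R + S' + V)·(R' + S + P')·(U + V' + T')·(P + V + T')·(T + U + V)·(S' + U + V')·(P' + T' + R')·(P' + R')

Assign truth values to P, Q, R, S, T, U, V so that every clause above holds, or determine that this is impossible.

UNSATISFIABLE

The clause (Q) is unit, so Q = 1.
The clause (S') is unit, so S = 0.
The clause (T') is unit, so T = 0.
Now (T) is unsatisfied and unit — conflict.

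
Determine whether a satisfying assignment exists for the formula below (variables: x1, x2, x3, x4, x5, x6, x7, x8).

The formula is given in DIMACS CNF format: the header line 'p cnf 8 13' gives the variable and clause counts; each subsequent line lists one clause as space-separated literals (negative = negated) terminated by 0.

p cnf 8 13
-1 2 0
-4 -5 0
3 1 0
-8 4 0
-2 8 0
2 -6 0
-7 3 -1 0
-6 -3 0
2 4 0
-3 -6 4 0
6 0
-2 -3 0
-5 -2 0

The clause (x6) is unit, so x6 = True.
The clause (x2) is unit, so x2 = True.
The clause (x8) is unit, so x8 = True.
The clause (x4) is unit, so x4 = True.
The clause (¬x5) is unit, so x5 = False.
The clause (¬x3) is unit, so x3 = False.
The clause (x1) is unit, so x1 = True.
The clause (¬x7) is unit, so x7 = False.
Every clause now holds.
A satisfying assignment: x1 ↦ True,  x2 ↦ True,  x3 ↦ False,  x4 ↦ True,  x5 ↦ False,  x6 ↦ True,  x7 ↦ False,  x8 ↦ True.

Yes, satisfiable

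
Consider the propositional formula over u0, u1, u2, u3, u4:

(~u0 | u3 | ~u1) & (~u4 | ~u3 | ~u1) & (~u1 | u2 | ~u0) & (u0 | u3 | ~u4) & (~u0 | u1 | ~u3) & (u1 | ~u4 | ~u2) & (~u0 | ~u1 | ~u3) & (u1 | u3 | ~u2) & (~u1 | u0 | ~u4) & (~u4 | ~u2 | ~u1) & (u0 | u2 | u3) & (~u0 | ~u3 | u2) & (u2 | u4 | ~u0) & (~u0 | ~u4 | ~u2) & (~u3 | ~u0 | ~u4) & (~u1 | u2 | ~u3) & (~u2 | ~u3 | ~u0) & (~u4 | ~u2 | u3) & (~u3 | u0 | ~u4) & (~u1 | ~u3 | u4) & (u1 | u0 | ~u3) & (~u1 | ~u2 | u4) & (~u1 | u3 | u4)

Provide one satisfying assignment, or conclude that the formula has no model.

Branch on u0: set u0 = 1.
Branch on u3: set u3 = 0.
Unit clause (~u1) forces u1 = 0.
Unit clause (~u2) forces u2 = 0.
Unit clause (u4) forces u4 = 1.
This assignment satisfies each clause.

u0: 1, u1: 0, u2: 0, u3: 0, u4: 1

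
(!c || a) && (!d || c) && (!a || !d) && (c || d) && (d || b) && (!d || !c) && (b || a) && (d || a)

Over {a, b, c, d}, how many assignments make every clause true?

1

There are 2^4 = 16 truth assignments over (a, b, c, d).
Check each against the 8 clauses (columns in the order a, b, c, d):
  F F F F  ✗ fails (c || d)
  F F F T  ✗ fails (!d || c)
  F F T F  ✗ fails (!c || a)
  F F T T  ✗ fails (!c || a)
  F T F F  ✗ fails (c || d)
  F T F T  ✗ fails (!d || c)
  F T T F  ✗ fails (!c || a)
  F T T T  ✗ fails (!c || a)
  T F F F  ✗ fails (c || d)
  T F F T  ✗ fails (!d || c)
  T F T F  ✗ fails (d || b)
  T F T T  ✗ fails (!a || !d)
  T T F F  ✗ fails (c || d)
  T T F T  ✗ fails (!d || c)
  T T T F  ✓ satisfies all
  T T T T  ✗ fails (!a || !d)
1 of the 16 rows is a model.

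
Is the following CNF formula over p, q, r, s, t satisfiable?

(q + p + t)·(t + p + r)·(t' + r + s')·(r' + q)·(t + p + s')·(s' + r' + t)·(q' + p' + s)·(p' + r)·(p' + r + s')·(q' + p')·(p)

From the singleton clause (p), p = 1.
From the singleton clause (r), r = 1.
From the singleton clause (q), q = 1.
Now (q') is unsatisfied and unit — conflict.
No assignment satisfies every clause.

Unsatisfiable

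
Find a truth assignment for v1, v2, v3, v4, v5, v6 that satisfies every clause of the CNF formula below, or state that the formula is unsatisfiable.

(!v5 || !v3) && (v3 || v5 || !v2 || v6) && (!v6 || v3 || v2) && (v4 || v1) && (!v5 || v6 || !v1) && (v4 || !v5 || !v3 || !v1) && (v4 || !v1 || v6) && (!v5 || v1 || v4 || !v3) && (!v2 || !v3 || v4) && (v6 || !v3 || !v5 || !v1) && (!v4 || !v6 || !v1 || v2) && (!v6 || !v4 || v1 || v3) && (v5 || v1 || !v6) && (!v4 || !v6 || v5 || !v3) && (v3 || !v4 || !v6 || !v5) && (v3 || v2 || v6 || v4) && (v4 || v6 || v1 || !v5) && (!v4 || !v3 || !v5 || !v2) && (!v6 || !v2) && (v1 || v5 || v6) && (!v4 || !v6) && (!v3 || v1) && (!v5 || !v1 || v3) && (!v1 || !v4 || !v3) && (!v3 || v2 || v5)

Branch on v5: set v5 = true.
The clause (!v3) is unit, so v3 = false.
The clause (!v1) is unit, so v1 = false.
The clause (v4) is unit, so v4 = true.
The clause (!v6) is unit, so v6 = false.
Every clause is now satisfied; v2 is unconstrained.

v1 ↦ false,  v2 ↦ false,  v3 ↦ false,  v4 ↦ true,  v5 ↦ true,  v6 ↦ false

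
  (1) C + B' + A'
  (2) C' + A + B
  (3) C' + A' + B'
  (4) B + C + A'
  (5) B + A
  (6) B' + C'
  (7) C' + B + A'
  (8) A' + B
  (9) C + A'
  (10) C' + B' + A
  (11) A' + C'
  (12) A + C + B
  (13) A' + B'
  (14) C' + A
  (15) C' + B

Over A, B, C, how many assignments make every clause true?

There are 2^3 = 8 truth assignments over (A, B, C).
Check each against the 15 clauses (columns in the order A, B, C):
  F F F  ✗ fails (B + A)
  F F T  ✗ fails (C' + A + B)
  F T F  ✓ satisfies all
  F T T  ✗ fails (B' + C')
  T F F  ✗ fails (B + C + A')
  T F T  ✗ fails (C' + B + A')
  T T F  ✗ fails (C + B' + A')
  T T T  ✗ fails (C' + A' + B')
1 of the 8 rows is a model.

1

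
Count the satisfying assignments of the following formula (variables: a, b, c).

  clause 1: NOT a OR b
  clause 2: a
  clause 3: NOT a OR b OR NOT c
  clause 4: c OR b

There are 2^3 = 8 truth assignments over (a, b, c).
Check each against the 4 clauses (columns in the order a, b, c):
  F F F  ✗ fails (a)
  F F T  ✗ fails (a)
  F T F  ✗ fails (a)
  F T T  ✗ fails (a)
  T F F  ✗ fails (NOT a OR b)
  T F T  ✗ fails (NOT a OR b)
  T T F  ✓ satisfies all
  T T T  ✓ satisfies all
2 of the 8 rows are models.

2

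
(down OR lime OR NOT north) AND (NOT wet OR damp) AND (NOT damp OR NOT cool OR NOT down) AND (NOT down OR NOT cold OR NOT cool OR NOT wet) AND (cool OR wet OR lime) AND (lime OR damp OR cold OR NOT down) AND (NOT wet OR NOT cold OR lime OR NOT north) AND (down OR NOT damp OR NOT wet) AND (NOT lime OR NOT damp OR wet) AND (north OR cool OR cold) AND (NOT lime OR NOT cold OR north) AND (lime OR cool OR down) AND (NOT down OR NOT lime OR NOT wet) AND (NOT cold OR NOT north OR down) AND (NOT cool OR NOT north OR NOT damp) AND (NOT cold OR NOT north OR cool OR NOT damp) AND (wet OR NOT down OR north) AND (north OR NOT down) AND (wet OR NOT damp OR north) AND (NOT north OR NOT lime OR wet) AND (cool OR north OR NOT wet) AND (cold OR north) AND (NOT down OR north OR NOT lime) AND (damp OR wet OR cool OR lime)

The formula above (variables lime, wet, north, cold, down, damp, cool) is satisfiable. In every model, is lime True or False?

False

Suppose lime = true.
Suppose wet = false.
From the singleton clause (NOT damp), damp = false.
From the singleton clause (NOT north), north = false.
From the singleton clause (NOT cold), cold = false.
That conflicts with the unit clause (cold).
Backtrack on wet: now try wet = true.
From the singleton clause (damp), damp = true.
From the singleton clause (down), down = true.
That conflicts with the unit clause (NOT down).
Both values of wet lead to a conflict.
So every satisfying assignment has lime = False.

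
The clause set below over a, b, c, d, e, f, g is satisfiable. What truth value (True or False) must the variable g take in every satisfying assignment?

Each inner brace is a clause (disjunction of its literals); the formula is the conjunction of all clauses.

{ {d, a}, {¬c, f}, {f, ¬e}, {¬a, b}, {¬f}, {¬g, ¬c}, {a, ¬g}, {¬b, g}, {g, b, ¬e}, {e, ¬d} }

Suppose g = False.
The clause (¬f) is unit, so f = False.
The clause (¬c) is unit, so c = False.
The clause (¬e) is unit, so e = False.
The clause (¬b) is unit, so b = False.
The clause (¬a) is unit, so a = False.
The clause (d) is unit, so d = True.
Now (¬d) is unsatisfied and unit — conflict.
So every satisfying assignment has g = True.

True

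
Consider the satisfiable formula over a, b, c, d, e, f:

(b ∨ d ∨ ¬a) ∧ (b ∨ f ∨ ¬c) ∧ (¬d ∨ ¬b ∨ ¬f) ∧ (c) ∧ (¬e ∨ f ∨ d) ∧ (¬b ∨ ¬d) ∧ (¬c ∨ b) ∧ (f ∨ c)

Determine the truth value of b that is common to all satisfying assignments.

True

Suppose b = False.
(c) alone gives c = True.
But (¬c) is also a unit clause — contradiction.
So every satisfying assignment has b = True.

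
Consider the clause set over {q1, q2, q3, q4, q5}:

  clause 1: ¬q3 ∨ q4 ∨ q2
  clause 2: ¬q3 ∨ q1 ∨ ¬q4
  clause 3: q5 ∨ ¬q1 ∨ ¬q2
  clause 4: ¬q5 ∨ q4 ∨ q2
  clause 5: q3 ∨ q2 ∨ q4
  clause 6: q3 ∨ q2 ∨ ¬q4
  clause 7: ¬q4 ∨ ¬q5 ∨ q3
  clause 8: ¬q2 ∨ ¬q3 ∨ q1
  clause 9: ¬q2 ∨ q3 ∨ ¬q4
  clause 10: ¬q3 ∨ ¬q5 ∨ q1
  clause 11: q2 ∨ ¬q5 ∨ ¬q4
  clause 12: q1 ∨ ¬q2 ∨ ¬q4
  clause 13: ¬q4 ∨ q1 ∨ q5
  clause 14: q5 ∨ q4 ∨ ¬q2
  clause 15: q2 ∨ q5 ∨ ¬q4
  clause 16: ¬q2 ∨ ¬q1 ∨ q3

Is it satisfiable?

Suppose q3 = True.
Suppose q4 = True.
The clause (q1) is unit, so q1 = True.
Suppose q5 = True.
The clause (q2) is unit, so q2 = True.
All clauses are satisfied.
A satisfying assignment: q1=True,  q2=True,  q3=True,  q4=True,  q5=True.

Yes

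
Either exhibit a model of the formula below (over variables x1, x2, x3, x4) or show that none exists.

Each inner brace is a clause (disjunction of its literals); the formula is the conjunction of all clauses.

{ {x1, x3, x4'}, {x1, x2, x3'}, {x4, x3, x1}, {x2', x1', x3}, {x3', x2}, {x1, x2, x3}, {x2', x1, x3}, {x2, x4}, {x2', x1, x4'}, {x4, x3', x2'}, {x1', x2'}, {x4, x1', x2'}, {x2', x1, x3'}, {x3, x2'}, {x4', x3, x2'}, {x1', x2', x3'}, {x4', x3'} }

x1: 1; x2: 0; x3: 0; x4: 1

Try x3 = 0.
From the singleton clause (x2'), x2 = 0.
From the singleton clause (x1), x1 = 1.
From the singleton clause (x4), x4 = 1.
This assignment satisfies each clause.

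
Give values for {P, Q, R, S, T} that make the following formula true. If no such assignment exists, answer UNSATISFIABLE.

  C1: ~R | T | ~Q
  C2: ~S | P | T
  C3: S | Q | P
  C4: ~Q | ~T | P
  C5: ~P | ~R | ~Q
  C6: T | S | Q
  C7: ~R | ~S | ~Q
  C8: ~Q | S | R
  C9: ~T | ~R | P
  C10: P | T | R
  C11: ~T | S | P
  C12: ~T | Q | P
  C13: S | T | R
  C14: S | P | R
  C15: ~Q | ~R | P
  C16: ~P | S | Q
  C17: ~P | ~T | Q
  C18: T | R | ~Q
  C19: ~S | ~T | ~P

P: 1,  Q: 0,  R: 1,  S: 1,  T: 0

Try R = 1.
Try T = 0.
Unit clause (~Q) forces Q = 0.
Unit clause (S) forces S = 1.
Unit clause (P) forces P = 1.
All clauses are satisfied.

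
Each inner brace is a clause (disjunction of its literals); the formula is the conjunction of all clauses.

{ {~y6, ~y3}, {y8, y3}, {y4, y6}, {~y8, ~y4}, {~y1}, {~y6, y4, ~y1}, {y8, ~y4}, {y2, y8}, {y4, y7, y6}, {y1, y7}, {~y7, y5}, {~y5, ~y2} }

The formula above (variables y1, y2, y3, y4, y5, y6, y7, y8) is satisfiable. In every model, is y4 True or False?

Suppose y4 = 1.
(~y8) alone gives y8 = 0.
That conflicts with the unit clause (y8).
So every satisfying assignment has y4 = False.

False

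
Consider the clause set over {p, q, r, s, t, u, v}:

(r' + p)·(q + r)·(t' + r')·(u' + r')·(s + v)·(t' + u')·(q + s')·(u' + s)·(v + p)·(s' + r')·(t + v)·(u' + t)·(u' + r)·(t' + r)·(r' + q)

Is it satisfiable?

Yes

Try r = 1.
From the singleton clause (p), p = 1.
From the singleton clause (t'), t = 0.
From the singleton clause (u'), u = 0.
From the singleton clause (s'), s = 0.
From the singleton clause (v), v = 1.
From the singleton clause (q), q = 1.
All clauses are satisfied.
A satisfying assignment: p=1; q=1; r=1; s=0; t=0; u=0; v=1.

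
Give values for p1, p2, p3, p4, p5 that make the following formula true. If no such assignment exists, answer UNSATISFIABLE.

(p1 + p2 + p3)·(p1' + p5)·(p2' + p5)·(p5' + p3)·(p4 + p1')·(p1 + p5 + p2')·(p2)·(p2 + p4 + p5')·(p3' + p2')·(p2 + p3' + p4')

UNSATISFIABLE

(p2) alone gives p2 = 1.
(p5) alone gives p5 = 1.
(p3) alone gives p3 = 1.
Now (p3') is unsatisfied and unit — conflict.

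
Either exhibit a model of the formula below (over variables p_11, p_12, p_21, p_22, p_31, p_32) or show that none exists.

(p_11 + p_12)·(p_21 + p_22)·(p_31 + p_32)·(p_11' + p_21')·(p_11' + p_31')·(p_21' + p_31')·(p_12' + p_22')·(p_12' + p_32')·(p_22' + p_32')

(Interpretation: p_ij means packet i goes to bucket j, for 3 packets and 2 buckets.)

Suppose p_11 = 1.
From the singleton clause (p_21'), p_21 = 0.
From the singleton clause (p_22), p_22 = 1.
From the singleton clause (p_31'), p_31 = 0.
From the singleton clause (p_32), p_32 = 1.
That conflicts with the unit clause (p_32').
Undo p_11 and try p_11 = 0.
From the singleton clause (p_12), p_12 = 1.
From the singleton clause (p_22'), p_22 = 0.
From the singleton clause (p_21), p_21 = 1.
From the singleton clause (p_31'), p_31 = 0.
From the singleton clause (p_32), p_32 = 1.
That conflicts with the unit clause (p_32').
Both values of p_11 lead to a conflict.

UNSATISFIABLE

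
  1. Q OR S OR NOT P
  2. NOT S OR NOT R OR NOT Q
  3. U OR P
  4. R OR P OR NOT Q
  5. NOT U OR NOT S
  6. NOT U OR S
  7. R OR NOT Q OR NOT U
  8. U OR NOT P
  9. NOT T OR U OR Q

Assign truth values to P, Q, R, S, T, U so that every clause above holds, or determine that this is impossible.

UNSATISFIABLE

Suppose U = true.
Unit clause (NOT S) forces S = false.
That conflicts with the unit clause (S).
Backtrack on U: now try U = false.
Unit clause (P) forces P = true.
That conflicts with the unit clause (NOT P).
Neither U = true nor U = false works.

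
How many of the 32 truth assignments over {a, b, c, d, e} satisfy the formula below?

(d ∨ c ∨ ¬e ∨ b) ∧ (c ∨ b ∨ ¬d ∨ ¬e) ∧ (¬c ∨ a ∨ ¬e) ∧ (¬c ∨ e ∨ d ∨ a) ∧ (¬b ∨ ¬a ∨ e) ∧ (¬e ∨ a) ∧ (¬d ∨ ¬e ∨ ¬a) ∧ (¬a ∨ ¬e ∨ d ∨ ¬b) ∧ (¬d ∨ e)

5

There are 2^5 = 32 truth assignments over (a, b, c, d, e).
Split on b. With b = True, the clauses containing b are satisfied and ¬b drops from the rest; 1 of the 2^4 = 16 assignments to the other variables satisfy what remains.
With b = False, by the same count on the reduced clause set, 4 assignments work.
Total: 1 + 4 = 5.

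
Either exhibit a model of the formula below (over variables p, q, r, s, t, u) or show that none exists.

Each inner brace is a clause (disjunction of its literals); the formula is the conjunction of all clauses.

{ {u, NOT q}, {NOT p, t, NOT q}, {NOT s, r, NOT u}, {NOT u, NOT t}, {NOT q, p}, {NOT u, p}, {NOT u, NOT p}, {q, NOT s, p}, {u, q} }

Try u = true.
Unit clause (NOT t) forces t = false.
Unit clause (p) forces p = true.
That conflicts with the unit clause (NOT p).
So u must be the other value — set u = false.
Unit clause (NOT q) forces q = false.
That conflicts with the unit clause (q).
Both values of u lead to a conflict.

UNSATISFIABLE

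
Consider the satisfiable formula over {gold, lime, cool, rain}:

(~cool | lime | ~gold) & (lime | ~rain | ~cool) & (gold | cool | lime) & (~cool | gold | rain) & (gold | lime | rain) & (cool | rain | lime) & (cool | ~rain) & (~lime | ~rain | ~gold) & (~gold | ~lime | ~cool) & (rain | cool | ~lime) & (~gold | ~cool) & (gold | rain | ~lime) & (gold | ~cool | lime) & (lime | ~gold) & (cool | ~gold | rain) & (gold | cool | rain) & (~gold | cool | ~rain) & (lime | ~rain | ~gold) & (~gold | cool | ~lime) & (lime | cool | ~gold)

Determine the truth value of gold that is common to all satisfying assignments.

False

Suppose gold = 1.
Unit clause (~cool) forces cool = 0.
Unit clause (~rain) forces rain = 0.
But (rain) is also a unit clause — contradiction.
So every satisfying assignment has gold = False.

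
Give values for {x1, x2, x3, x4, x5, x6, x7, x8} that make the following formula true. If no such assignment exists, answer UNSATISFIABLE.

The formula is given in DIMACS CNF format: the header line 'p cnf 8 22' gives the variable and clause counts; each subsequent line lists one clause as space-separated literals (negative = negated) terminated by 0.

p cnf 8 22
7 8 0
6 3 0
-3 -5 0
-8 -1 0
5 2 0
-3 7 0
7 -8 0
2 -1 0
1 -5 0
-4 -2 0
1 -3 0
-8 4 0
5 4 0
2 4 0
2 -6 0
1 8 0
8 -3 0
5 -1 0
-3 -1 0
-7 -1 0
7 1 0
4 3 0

Case x7 = True:
The clause (¬x1) is unit, so x1 = False.
The clause (¬x5) is unit, so x5 = False.
The clause (x2) is unit, so x2 = True.
The clause (¬x4) is unit, so x4 = False.
But (x4) is also a unit clause — contradiction.
That branch fails; take x7 = False instead.
The clause (x8) is unit, so x8 = True.
But (¬x8) is also a unit clause — contradiction.
Both values of x7 lead to a conflict.

UNSATISFIABLE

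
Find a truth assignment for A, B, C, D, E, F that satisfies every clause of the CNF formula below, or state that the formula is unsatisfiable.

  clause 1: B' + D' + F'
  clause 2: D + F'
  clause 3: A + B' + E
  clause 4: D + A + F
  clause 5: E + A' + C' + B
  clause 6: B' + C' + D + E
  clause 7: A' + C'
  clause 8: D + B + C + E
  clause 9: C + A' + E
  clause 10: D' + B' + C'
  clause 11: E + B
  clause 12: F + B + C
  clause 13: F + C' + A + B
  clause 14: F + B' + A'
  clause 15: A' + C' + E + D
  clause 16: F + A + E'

Suppose D = 1.
Suppose B = 0.
The clause (E) is unit, so E = 1.
Suppose A = 1.
The clause (C') is unit, so C = 0.
The clause (F) is unit, so F = 1.
Every clause now holds.

A ↦ 1; B ↦ 0; C ↦ 0; D ↦ 1; E ↦ 1; F ↦ 1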